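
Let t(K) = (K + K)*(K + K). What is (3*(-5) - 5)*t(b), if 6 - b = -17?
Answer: -42320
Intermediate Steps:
b = 23 (b = 6 - 1*(-17) = 6 + 17 = 23)
t(K) = 4*K² (t(K) = (2*K)*(2*K) = 4*K²)
(3*(-5) - 5)*t(b) = (3*(-5) - 5)*(4*23²) = (-15 - 5)*(4*529) = -20*2116 = -42320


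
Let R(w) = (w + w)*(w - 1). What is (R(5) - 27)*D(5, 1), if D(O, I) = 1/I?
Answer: 13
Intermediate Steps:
R(w) = 2*w*(-1 + w) (R(w) = (2*w)*(-1 + w) = 2*w*(-1 + w))
(R(5) - 27)*D(5, 1) = (2*5*(-1 + 5) - 27)/1 = (2*5*4 - 27)*1 = (40 - 27)*1 = 13*1 = 13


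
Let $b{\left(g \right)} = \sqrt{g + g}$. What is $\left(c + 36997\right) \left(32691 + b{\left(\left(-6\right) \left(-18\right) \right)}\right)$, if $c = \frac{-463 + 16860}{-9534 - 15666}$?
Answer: $\frac{10159360308691}{8400} + \frac{932308003 \sqrt{6}}{4200} \approx 1.21 \cdot 10^{9}$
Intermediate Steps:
$c = - \frac{16397}{25200}$ ($c = \frac{16397}{-25200} = 16397 \left(- \frac{1}{25200}\right) = - \frac{16397}{25200} \approx -0.65067$)
$b{\left(g \right)} = \sqrt{2} \sqrt{g}$ ($b{\left(g \right)} = \sqrt{2 g} = \sqrt{2} \sqrt{g}$)
$\left(c + 36997\right) \left(32691 + b{\left(\left(-6\right) \left(-18\right) \right)}\right) = \left(- \frac{16397}{25200} + 36997\right) \left(32691 + \sqrt{2} \sqrt{\left(-6\right) \left(-18\right)}\right) = \frac{932308003 \left(32691 + \sqrt{2} \sqrt{108}\right)}{25200} = \frac{932308003 \left(32691 + \sqrt{2} \cdot 6 \sqrt{3}\right)}{25200} = \frac{932308003 \left(32691 + 6 \sqrt{6}\right)}{25200} = \frac{10159360308691}{8400} + \frac{932308003 \sqrt{6}}{4200}$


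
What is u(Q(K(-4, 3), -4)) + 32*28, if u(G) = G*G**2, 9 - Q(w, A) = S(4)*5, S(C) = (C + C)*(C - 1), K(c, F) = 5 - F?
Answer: -1366735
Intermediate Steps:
S(C) = 2*C*(-1 + C) (S(C) = (2*C)*(-1 + C) = 2*C*(-1 + C))
Q(w, A) = -111 (Q(w, A) = 9 - 2*4*(-1 + 4)*5 = 9 - 2*4*3*5 = 9 - 24*5 = 9 - 1*120 = 9 - 120 = -111)
u(G) = G**3
u(Q(K(-4, 3), -4)) + 32*28 = (-111)**3 + 32*28 = -1367631 + 896 = -1366735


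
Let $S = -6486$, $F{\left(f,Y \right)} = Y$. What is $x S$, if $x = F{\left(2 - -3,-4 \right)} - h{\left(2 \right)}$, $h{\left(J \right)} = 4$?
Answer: $51888$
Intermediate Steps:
$x = -8$ ($x = -4 - 4 = -8$)
$x S = \left(-8\right) \left(-6486\right) = 51888$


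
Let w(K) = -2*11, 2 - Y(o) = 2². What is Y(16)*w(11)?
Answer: 44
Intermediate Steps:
Y(o) = -2 (Y(o) = 2 - 1*2² = 2 - 1*4 = 2 - 4 = -2)
w(K) = -22
Y(16)*w(11) = -2*(-22) = 44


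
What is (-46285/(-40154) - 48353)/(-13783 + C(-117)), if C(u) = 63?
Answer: 277360011/78701840 ≈ 3.5242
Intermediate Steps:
(-46285/(-40154) - 48353)/(-13783 + C(-117)) = (-46285/(-40154) - 48353)/(-13783 + 63) = (-46285*(-1/40154) - 48353)/(-13720) = (46285/40154 - 48353)*(-1/13720) = -1941520077/40154*(-1/13720) = 277360011/78701840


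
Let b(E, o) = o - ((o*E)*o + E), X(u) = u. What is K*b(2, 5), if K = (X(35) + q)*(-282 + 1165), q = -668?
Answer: 26270133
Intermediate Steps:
K = -558939 (K = (35 - 668)*(-282 + 1165) = -633*883 = -558939)
b(E, o) = o - E - E*o² (b(E, o) = o - ((E*o)*o + E) = o - (E*o² + E) = o - (E + E*o²) = o + (-E - E*o²) = o - E - E*o²)
K*b(2, 5) = -558939*(5 - 1*2 - 1*2*5²) = -558939*(5 - 2 - 1*2*25) = -558939*(5 - 2 - 50) = -558939*(-47) = 26270133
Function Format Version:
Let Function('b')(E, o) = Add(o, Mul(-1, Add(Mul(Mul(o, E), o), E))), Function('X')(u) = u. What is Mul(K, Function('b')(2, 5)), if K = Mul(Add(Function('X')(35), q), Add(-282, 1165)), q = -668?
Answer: 26270133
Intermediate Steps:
K = -558939 (K = Mul(Add(35, -668), Add(-282, 1165)) = Mul(-633, 883) = -558939)
Function('b')(E, o) = Add(o, Mul(-1, E), Mul(-1, E, Pow(o, 2))) (Function('b')(E, o) = Add(o, Mul(-1, Add(Mul(Mul(E, o), o), E))) = Add(o, Mul(-1, Add(Mul(E, Pow(o, 2)), E))) = Add(o, Mul(-1, Add(E, Mul(E, Pow(o, 2))))) = Add(o, Add(Mul(-1, E), Mul(-1, E, Pow(o, 2)))) = Add(o, Mul(-1, E), Mul(-1, E, Pow(o, 2))))
Mul(K, Function('b')(2, 5)) = Mul(-558939, Add(5, Mul(-1, 2), Mul(-1, 2, Pow(5, 2)))) = Mul(-558939, Add(5, -2, Mul(-1, 2, 25))) = Mul(-558939, Add(5, -2, -50)) = Mul(-558939, -47) = 26270133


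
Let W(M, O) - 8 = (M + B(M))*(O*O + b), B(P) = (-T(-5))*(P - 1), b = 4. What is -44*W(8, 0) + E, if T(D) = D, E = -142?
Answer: -8062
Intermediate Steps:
B(P) = -5 + 5*P (B(P) = (-1*(-5))*(P - 1) = 5*(-1 + P) = -5 + 5*P)
W(M, O) = 8 + (-5 + 6*M)*(4 + O²) (W(M, O) = 8 + (M + (-5 + 5*M))*(O*O + 4) = 8 + (-5 + 6*M)*(O² + 4) = 8 + (-5 + 6*M)*(4 + O²))
-44*W(8, 0) + E = -44*(-12 - 5*0² + 24*8 + 6*8*0²) - 142 = -44*(-12 - 5*0 + 192 + 6*8*0) - 142 = -44*(-12 + 0 + 192 + 0) - 142 = -44*180 - 142 = -7920 - 142 = -8062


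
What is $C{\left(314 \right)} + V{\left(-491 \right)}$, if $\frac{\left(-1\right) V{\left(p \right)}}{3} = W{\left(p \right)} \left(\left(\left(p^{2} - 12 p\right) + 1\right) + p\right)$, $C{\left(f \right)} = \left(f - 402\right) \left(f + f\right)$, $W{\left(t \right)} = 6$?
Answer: $-4491958$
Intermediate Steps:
$C{\left(f \right)} = 2 f \left(-402 + f\right)$ ($C{\left(f \right)} = \left(-402 + f\right) 2 f = 2 f \left(-402 + f\right)$)
$V{\left(p \right)} = -18 - 18 p^{2} + 198 p$ ($V{\left(p \right)} = - 3 \cdot 6 \left(\left(\left(p^{2} - 12 p\right) + 1\right) + p\right) = - 3 \cdot 6 \left(\left(1 + p^{2} - 12 p\right) + p\right) = - 3 \cdot 6 \left(1 + p^{2} - 11 p\right) = - 3 \left(6 - 66 p + 6 p^{2}\right) = -18 - 18 p^{2} + 198 p$)
$C{\left(314 \right)} + V{\left(-491 \right)} = 2 \cdot 314 \left(-402 + 314\right) - \left(97236 + 4339458\right) = 2 \cdot 314 \left(-88\right) - 4436694 = -55264 - 4436694 = -4491958$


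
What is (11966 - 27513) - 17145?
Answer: -32692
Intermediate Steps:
(11966 - 27513) - 17145 = -15547 - 17145 = -32692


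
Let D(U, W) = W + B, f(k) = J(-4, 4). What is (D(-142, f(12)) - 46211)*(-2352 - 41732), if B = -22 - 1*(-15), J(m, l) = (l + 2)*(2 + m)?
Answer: 2038003320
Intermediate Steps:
J(m, l) = (2 + l)*(2 + m)
f(k) = -12 (f(k) = 4 + 2*4 + 2*(-4) + 4*(-4) = 4 + 8 - 8 - 16 = -12)
B = -7 (B = -22 + 15 = -7)
D(U, W) = -7 + W (D(U, W) = W - 7 = -7 + W)
(D(-142, f(12)) - 46211)*(-2352 - 41732) = ((-7 - 12) - 46211)*(-2352 - 41732) = (-19 - 46211)*(-44084) = -46230*(-44084) = 2038003320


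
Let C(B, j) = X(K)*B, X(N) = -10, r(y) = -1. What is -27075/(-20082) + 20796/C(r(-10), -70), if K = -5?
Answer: 69649337/33470 ≈ 2080.9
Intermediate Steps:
C(B, j) = -10*B
-27075/(-20082) + 20796/C(r(-10), -70) = -27075/(-20082) + 20796/((-10*(-1))) = -27075*(-1/20082) + 20796/10 = 9025/6694 + 20796*(1/10) = 9025/6694 + 10398/5 = 69649337/33470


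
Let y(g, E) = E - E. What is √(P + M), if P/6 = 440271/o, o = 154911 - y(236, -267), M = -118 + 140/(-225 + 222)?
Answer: 26*I*√5240174397/154911 ≈ 12.15*I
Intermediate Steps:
y(g, E) = 0
M = -494/3 (M = -118 + 140/(-3) = -118 + 140*(-⅓) = -118 - 140/3 = -494/3 ≈ -164.67)
o = 154911 (o = 154911 - 1*0 = 154911 + 0 = 154911)
P = 880542/51637 (P = 6*(440271/154911) = 6*(440271*(1/154911)) = 6*(146757/51637) = 880542/51637 ≈ 17.053)
√(P + M) = √(880542/51637 - 494/3) = √(-22867052/154911) = 26*I*√5240174397/154911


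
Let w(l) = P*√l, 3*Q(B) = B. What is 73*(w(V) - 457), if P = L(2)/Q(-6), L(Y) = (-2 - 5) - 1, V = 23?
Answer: -33361 + 292*√23 ≈ -31961.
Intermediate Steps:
Q(B) = B/3
L(Y) = -8 (L(Y) = -7 - 1 = -8)
P = 4 (P = -8/((⅓)*(-6)) = -8/(-2) = -8*(-½) = 4)
w(l) = 4*√l
73*(w(V) - 457) = 73*(4*√23 - 457) = 73*(-457 + 4*√23) = -33361 + 292*√23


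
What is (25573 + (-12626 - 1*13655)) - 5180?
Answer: -5888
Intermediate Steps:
(25573 + (-12626 - 1*13655)) - 5180 = (25573 + (-12626 - 13655)) - 5180 = (25573 - 26281) - 5180 = -708 - 5180 = -5888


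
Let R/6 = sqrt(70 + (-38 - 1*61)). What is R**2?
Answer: -1044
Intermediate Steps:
R = 6*I*sqrt(29) (R = 6*sqrt(70 + (-38 - 1*61)) = 6*sqrt(70 + (-38 - 61)) = 6*sqrt(70 - 99) = 6*sqrt(-29) = 6*(I*sqrt(29)) = 6*I*sqrt(29) ≈ 32.311*I)
R**2 = (6*I*sqrt(29))**2 = -1044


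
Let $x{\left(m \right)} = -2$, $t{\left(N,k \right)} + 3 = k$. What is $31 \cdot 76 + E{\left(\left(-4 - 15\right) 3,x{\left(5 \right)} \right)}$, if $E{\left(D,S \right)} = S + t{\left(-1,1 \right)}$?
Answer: $2352$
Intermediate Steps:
$t{\left(N,k \right)} = -3 + k$
$E{\left(D,S \right)} = -2 + S$ ($E{\left(D,S \right)} = S + \left(-3 + 1\right) = S - 2 = -2 + S$)
$31 \cdot 76 + E{\left(\left(-4 - 15\right) 3,x{\left(5 \right)} \right)} = 31 \cdot 76 - 4 = 2356 - 4 = 2352$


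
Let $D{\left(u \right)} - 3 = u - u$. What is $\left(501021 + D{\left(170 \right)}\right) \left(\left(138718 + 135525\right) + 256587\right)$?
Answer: $265958569920$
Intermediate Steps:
$D{\left(u \right)} = 3$ ($D{\left(u \right)} = 3 + \left(u - u\right) = 3 + 0 = 3$)
$\left(501021 + D{\left(170 \right)}\right) \left(\left(138718 + 135525\right) + 256587\right) = \left(501021 + 3\right) \left(\left(138718 + 135525\right) + 256587\right) = 501024 \left(274243 + 256587\right) = 501024 \cdot 530830 = 265958569920$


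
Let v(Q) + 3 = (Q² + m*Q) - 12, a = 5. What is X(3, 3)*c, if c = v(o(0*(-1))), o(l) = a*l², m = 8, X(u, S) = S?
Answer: -45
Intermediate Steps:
o(l) = 5*l²
v(Q) = -15 + Q² + 8*Q (v(Q) = -3 + ((Q² + 8*Q) - 12) = -3 + (-12 + Q² + 8*Q) = -15 + Q² + 8*Q)
c = -15 (c = -15 + (5*(0*(-1))²)² + 8*(5*(0*(-1))²) = -15 + (5*0²)² + 8*(5*0²) = -15 + (5*0)² + 8*(5*0) = -15 + 0² + 8*0 = -15 + 0 + 0 = -15)
X(3, 3)*c = 3*(-15) = -45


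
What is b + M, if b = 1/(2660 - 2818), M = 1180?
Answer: 186439/158 ≈ 1180.0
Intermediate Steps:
b = -1/158 (b = 1/(-158) = -1/158 ≈ -0.0063291)
b + M = -1/158 + 1180 = 186439/158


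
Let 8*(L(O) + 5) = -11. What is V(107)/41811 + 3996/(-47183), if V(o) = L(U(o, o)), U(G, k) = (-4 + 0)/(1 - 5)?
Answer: -446340127/5260715768 ≈ -0.084844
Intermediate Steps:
U(G, k) = 1 (U(G, k) = -4/(-4) = -4*(-1/4) = 1)
L(O) = -51/8 (L(O) = -5 + (1/8)*(-11) = -5 - 11/8 = -51/8)
V(o) = -51/8
V(107)/41811 + 3996/(-47183) = -51/8/41811 + 3996/(-47183) = -51/8*1/41811 + 3996*(-1/47183) = -17/111496 - 3996/47183 = -446340127/5260715768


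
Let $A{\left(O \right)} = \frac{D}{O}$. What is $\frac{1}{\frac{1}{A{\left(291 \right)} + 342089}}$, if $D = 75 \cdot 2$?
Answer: $\frac{33182683}{97} \approx 3.4209 \cdot 10^{5}$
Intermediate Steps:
$D = 150$
$A{\left(O \right)} = \frac{150}{O}$
$\frac{1}{\frac{1}{A{\left(291 \right)} + 342089}} = \frac{1}{\frac{1}{\frac{150}{291} + 342089}} = \frac{1}{\frac{1}{150 \cdot \frac{1}{291} + 342089}} = \frac{1}{\frac{1}{\frac{50}{97} + 342089}} = \frac{1}{\frac{1}{\frac{33182683}{97}}} = \frac{1}{\frac{97}{33182683}} = \frac{33182683}{97}$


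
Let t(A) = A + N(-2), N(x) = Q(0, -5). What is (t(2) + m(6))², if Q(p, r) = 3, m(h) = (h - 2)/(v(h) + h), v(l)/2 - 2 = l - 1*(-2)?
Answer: 4489/169 ≈ 26.562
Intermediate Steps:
v(l) = 8 + 2*l (v(l) = 4 + 2*(l - 1*(-2)) = 4 + 2*(l + 2) = 4 + 2*(2 + l) = 4 + (4 + 2*l) = 8 + 2*l)
m(h) = (-2 + h)/(8 + 3*h) (m(h) = (h - 2)/((8 + 2*h) + h) = (-2 + h)/(8 + 3*h))
N(x) = 3
t(A) = 3 + A (t(A) = A + 3 = 3 + A)
(t(2) + m(6))² = ((3 + 2) + (-2 + 6)/(8 + 3*6))² = (5 + 4/(8 + 18))² = (5 + 4/26)² = (5 + (1/26)*4)² = (5 + 2/13)² = (67/13)² = 4489/169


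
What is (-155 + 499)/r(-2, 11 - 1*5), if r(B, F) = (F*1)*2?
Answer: 86/3 ≈ 28.667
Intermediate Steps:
r(B, F) = 2*F (r(B, F) = F*2 = 2*F)
(-155 + 499)/r(-2, 11 - 1*5) = (-155 + 499)/((2*(11 - 1*5))) = 344/((2*(11 - 5))) = 344/((2*6)) = 344/12 = 344*(1/12) = 86/3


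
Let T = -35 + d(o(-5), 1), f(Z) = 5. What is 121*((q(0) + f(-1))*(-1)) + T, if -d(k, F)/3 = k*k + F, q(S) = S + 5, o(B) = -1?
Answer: -1251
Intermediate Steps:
q(S) = 5 + S
d(k, F) = -3*F - 3*k² (d(k, F) = -3*(k*k + F) = -3*(k² + F) = -3*(F + k²) = -3*F - 3*k²)
T = -41 (T = -35 + (-3*1 - 3*(-1)²) = -35 + (-3 - 3*1) = -35 + (-3 - 3) = -35 - 6 = -41)
121*((q(0) + f(-1))*(-1)) + T = 121*(((5 + 0) + 5)*(-1)) - 41 = 121*((5 + 5)*(-1)) - 41 = 121*(10*(-1)) - 41 = 121*(-10) - 41 = -1210 - 41 = -1251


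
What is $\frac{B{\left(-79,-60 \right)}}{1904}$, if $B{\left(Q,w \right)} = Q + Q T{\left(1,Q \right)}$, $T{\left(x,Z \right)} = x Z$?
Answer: $\frac{3081}{952} \approx 3.2363$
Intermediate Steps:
$T{\left(x,Z \right)} = Z x$
$B{\left(Q,w \right)} = Q + Q^{2}$ ($B{\left(Q,w \right)} = Q + Q Q 1 = Q + Q Q = Q + Q^{2}$)
$\frac{B{\left(-79,-60 \right)}}{1904} = \frac{\left(-79\right) \left(1 - 79\right)}{1904} = \left(-79\right) \left(-78\right) \frac{1}{1904} = 6162 \cdot \frac{1}{1904} = \frac{3081}{952}$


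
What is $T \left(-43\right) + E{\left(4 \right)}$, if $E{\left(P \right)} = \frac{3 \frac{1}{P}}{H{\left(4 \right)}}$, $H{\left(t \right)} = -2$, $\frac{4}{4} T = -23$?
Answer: $\frac{7909}{8} \approx 988.63$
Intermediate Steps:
$T = -23$
$E{\left(P \right)} = - \frac{3}{2 P}$ ($E{\left(P \right)} = \frac{3 \frac{1}{P}}{-2} = \frac{3}{P} \left(- \frac{1}{2}\right) = - \frac{3}{2 P}$)
$T \left(-43\right) + E{\left(4 \right)} = \left(-23\right) \left(-43\right) - \frac{3}{2 \cdot 4} = 989 - \frac{3}{8} = \frac{7909}{8}$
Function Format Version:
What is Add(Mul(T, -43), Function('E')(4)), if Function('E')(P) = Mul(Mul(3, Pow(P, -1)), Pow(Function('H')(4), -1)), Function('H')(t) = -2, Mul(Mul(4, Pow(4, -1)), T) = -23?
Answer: Rational(7909, 8) ≈ 988.63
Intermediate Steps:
T = -23
Function('E')(P) = Mul(Rational(-3, 2), Pow(P, -1)) (Function('E')(P) = Mul(Mul(3, Pow(P, -1)), Pow(-2, -1)) = Mul(Mul(3, Pow(P, -1)), Rational(-1, 2)) = Mul(Rational(-3, 2), Pow(P, -1)))
Add(Mul(T, -43), Function('E')(4)) = Add(Mul(-23, -43), Mul(Rational(-3, 2), Pow(4, -1))) = Add(989, Mul(Rational(-3, 2), Rational(1, 4))) = Add(989, Rational(-3, 8)) = Rational(7909, 8)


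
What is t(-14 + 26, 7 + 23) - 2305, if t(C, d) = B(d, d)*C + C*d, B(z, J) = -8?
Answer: -2041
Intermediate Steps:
t(C, d) = -8*C + C*d
t(-14 + 26, 7 + 23) - 2305 = (-14 + 26)*(-8 + (7 + 23)) - 2305 = 12*(-8 + 30) - 2305 = 12*22 - 2305 = 264 - 2305 = -2041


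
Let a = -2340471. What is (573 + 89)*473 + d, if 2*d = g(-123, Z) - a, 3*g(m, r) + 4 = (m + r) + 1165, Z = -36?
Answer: 2967057/2 ≈ 1.4835e+6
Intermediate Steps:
g(m, r) = 387 + m/3 + r/3 (g(m, r) = -4/3 + ((m + r) + 1165)/3 = -4/3 + (1165 + m + r)/3 = -4/3 + (1165/3 + m/3 + r/3) = 387 + m/3 + r/3)
d = 2340805/2 (d = ((387 + (⅓)*(-123) + (⅓)*(-36)) - 1*(-2340471))/2 = ((387 - 41 - 12) + 2340471)/2 = (334 + 2340471)/2 = (½)*2340805 = 2340805/2 ≈ 1.1704e+6)
(573 + 89)*473 + d = (573 + 89)*473 + 2340805/2 = 662*473 + 2340805/2 = 313126 + 2340805/2 = 2967057/2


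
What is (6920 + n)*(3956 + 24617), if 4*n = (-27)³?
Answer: 228498281/4 ≈ 5.7125e+7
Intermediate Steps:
n = -19683/4 (n = (¼)*(-27)³ = (¼)*(-19683) = -19683/4 ≈ -4920.8)
(6920 + n)*(3956 + 24617) = (6920 - 19683/4)*(3956 + 24617) = (7997/4)*28573 = 228498281/4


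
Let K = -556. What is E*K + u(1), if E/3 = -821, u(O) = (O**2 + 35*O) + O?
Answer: 1369465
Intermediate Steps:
u(O) = O**2 + 36*O
E = -2463 (E = 3*(-821) = -2463)
E*K + u(1) = -2463*(-556) + 1*(36 + 1) = 1369428 + 1*37 = 1369428 + 37 = 1369465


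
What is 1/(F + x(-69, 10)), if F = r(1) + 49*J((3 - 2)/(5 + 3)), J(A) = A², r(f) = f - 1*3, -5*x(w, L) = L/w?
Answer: -4416/5323 ≈ -0.82961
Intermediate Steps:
x(w, L) = -L/(5*w)
r(f) = -3 + f (r(f) = f - 3 = -3 + f)
F = -79/64 (F = (-3 + 1) + 49*((3 - 2)/(5 + 3))² = -2 + 49*(1/8)² = -2 + 49*(1*(⅛))² = -2 + 49*(⅛)² = -2 + 49*(1/64) = -2 + 49/64 = -79/64 ≈ -1.2344)
1/(F + x(-69, 10)) = 1/(-79/64 - ⅕*10/(-69)) = 1/(-79/64 - ⅕*10*(-1/69)) = 1/(-79/64 + 2/69) = 1/(-5323/4416) = -4416/5323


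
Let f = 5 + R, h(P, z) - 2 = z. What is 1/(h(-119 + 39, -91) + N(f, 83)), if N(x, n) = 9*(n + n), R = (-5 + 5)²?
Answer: 1/1405 ≈ 0.00071174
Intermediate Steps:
h(P, z) = 2 + z
R = 0 (R = 0² = 0)
f = 5 (f = 5 + 0 = 5)
N(x, n) = 18*n (N(x, n) = 9*(2*n) = 18*n)
1/(h(-119 + 39, -91) + N(f, 83)) = 1/((2 - 91) + 18*83) = 1/(-89 + 1494) = 1/1405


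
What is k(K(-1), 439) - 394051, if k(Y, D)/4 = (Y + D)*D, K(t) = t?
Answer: 375077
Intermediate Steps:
k(Y, D) = 4*D*(D + Y) (k(Y, D) = 4*((Y + D)*D) = 4*((D + Y)*D) = 4*(D*(D + Y)) = 4*D*(D + Y))
k(K(-1), 439) - 394051 = 4*439*(439 - 1) - 394051 = 4*439*438 - 394051 = 769128 - 394051 = 375077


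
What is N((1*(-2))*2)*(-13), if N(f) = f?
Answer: 52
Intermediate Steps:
N((1*(-2))*2)*(-13) = ((1*(-2))*2)*(-13) = -2*2*(-13) = -4*(-13) = 52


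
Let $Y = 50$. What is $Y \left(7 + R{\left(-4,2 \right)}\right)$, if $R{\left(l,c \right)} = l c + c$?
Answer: $50$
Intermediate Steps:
$R{\left(l,c \right)} = c + c l$ ($R{\left(l,c \right)} = c l + c = c + c l$)
$Y \left(7 + R{\left(-4,2 \right)}\right) = 50 \left(7 + 2 \left(1 - 4\right)\right) = 50 \left(7 + 2 \left(-3\right)\right) = 50 \left(7 - 6\right) = 50 \cdot 1 = 50$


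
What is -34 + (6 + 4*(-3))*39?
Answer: -268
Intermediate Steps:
-34 + (6 + 4*(-3))*39 = -34 + (6 - 12)*39 = -34 - 6*39 = -34 - 234 = -268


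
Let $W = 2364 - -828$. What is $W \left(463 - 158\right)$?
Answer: $973560$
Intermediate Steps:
$W = 3192$ ($W = 2364 + 828 = 3192$)
$W \left(463 - 158\right) = 3192 \left(463 - 158\right) = 3192 \cdot 305 = 973560$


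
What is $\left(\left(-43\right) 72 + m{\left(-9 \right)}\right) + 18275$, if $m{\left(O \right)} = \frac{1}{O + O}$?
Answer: $\frac{273221}{18} \approx 15179.0$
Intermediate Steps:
$m{\left(O \right)} = \frac{1}{2 O}$
$\left(\left(-43\right) 72 + m{\left(-9 \right)}\right) + 18275 = \left(\left(-43\right) 72 + \frac{1}{2 \left(-9\right)}\right) + 18275 = \left(-3096 + \frac{1}{2} \left(- \frac{1}{9}\right)\right) + 18275 = \left(-3096 - \frac{1}{18}\right) + 18275 = - \frac{55729}{18} + 18275 = \frac{273221}{18}$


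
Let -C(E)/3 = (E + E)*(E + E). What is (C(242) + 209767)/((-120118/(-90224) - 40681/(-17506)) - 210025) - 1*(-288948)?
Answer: 23962695332304296812/82930148896337 ≈ 2.8895e+5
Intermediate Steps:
C(E) = -12*E² (C(E) = -3*(E + E)*(E + E) = -3*2*E*2*E = -12*E²)
(C(242) + 209767)/((-120118/(-90224) - 40681/(-17506)) - 210025) - 1*(-288948) = (-12*242² + 209767)/((-120118/(-90224) - 40681/(-17506)) - 210025) - 1*(-288948) = (-12*58564 + 209767)/((-120118*(-1/90224) - 40681*(-1/17506)) - 210025) + 288948 = (-702768 + 209767)/((60059/45112 + 40681/17506) - 210025) + 288948 = -493001/(1443297063/394865336 - 210025) + 288948 = -493001/(-82930148896337/394865336) + 288948 = -493001*(-394865336/82930148896337) + 288948 = 194669005513336/82930148896337 + 288948 = 23962695332304296812/82930148896337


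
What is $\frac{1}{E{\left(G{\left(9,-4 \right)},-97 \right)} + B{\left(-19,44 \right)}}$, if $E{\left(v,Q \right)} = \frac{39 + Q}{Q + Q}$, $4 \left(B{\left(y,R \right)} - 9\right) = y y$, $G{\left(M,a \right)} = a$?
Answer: $\frac{388}{38625} \approx 0.010045$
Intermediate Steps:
$B{\left(y,R \right)} = 9 + \frac{y^{2}}{4}$ ($B{\left(y,R \right)} = 9 + \frac{y y}{4} = 9 + \frac{y^{2}}{4}$)
$E{\left(v,Q \right)} = \frac{39 + Q}{2 Q}$
$\frac{1}{E{\left(G{\left(9,-4 \right)},-97 \right)} + B{\left(-19,44 \right)}} = \frac{1}{\frac{39 - 97}{2 \left(-97\right)} + \left(9 + \frac{\left(-19\right)^{2}}{4}\right)} = \frac{1}{\frac{1}{2} \left(- \frac{1}{97}\right) \left(-58\right) + \left(9 + \frac{1}{4} \cdot 361\right)} = \frac{1}{\frac{29}{97} + \left(9 + \frac{361}{4}\right)} = \frac{1}{\frac{29}{97} + \frac{397}{4}} = \frac{1}{\frac{38625}{388}} = \frac{388}{38625}$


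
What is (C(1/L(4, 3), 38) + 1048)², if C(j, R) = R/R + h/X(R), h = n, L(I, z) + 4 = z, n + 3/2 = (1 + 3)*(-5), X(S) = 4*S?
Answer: 101667235609/92416 ≈ 1.1001e+6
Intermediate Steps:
n = -43/2 (n = -3/2 + (1 + 3)*(-5) = -3/2 + 4*(-5) = -3/2 - 20 = -43/2 ≈ -21.500)
L(I, z) = -4 + z
h = -43/2 ≈ -21.500
C(j, R) = 1 - 43/(8*R) (C(j, R) = R/R - 43*1/(4*R)/2 = 1 - 43/(8*R))
(C(1/L(4, 3), 38) + 1048)² = ((-43/8 + 38)/38 + 1048)² = ((1/38)*(261/8) + 1048)² = (261/304 + 1048)² = (318853/304)² = 101667235609/92416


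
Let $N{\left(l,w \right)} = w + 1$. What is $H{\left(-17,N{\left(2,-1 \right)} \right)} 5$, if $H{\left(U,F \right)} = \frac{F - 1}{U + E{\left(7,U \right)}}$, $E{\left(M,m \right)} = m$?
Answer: $\frac{5}{34} \approx 0.14706$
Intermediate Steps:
$N{\left(l,w \right)} = 1 + w$
$H{\left(U,F \right)} = \frac{-1 + F}{2 U}$ ($H{\left(U,F \right)} = \frac{F - 1}{U + U} = \frac{-1 + F}{2 U}$)
$H{\left(-17,N{\left(2,-1 \right)} \right)} 5 = \frac{-1 + \left(1 - 1\right)}{2 \left(-17\right)} 5 = \frac{1}{2} \left(- \frac{1}{17}\right) \left(-1 + 0\right) 5 = \frac{1}{2} \left(- \frac{1}{17}\right) \left(-1\right) 5 = \frac{1}{34} \cdot 5 = \frac{5}{34}$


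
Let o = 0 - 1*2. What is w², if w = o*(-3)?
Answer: 36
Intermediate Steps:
o = -2 (o = 0 - 2 = -2)
w = 6 (w = -2*(-3) = 6)
w² = 6² = 36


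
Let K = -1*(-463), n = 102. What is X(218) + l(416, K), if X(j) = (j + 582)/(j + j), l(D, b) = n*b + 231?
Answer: 5173013/109 ≈ 47459.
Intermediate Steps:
K = 463
l(D, b) = 231 + 102*b (l(D, b) = 102*b + 231 = 231 + 102*b)
X(j) = (582 + j)/(2*j) (X(j) = (582 + j)/((2*j)) = (582 + j)*(1/(2*j)) = (582 + j)/(2*j))
X(218) + l(416, K) = (½)*(582 + 218)/218 + (231 + 102*463) = (½)*(1/218)*800 + (231 + 47226) = 200/109 + 47457 = 5173013/109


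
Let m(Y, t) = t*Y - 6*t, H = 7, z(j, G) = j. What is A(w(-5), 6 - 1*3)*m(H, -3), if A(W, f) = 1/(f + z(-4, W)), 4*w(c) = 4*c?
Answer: 3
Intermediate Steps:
w(c) = c (w(c) = (4*c)/4 = c)
A(W, f) = 1/(-4 + f) (A(W, f) = 1/(f - 4) = 1/(-4 + f))
m(Y, t) = -6*t + Y*t (m(Y, t) = Y*t - 6*t = -6*t + Y*t)
A(w(-5), 6 - 1*3)*m(H, -3) = (-3*(-6 + 7))/(-4 + (6 - 1*3)) = (-3*1)/(-4 + (6 - 3)) = -3/(-4 + 3) = -3/(-1) = -1*(-3) = 3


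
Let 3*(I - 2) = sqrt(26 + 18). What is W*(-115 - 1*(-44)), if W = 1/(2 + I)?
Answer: -639/25 + 213*sqrt(11)/50 ≈ -11.431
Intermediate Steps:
I = 2 + 2*sqrt(11)/3 (I = 2 + sqrt(26 + 18)/3 = 2 + sqrt(44)/3 = 2 + (2*sqrt(11))/3 = 2 + 2*sqrt(11)/3 ≈ 4.2111)
W = 1/(4 + 2*sqrt(11)/3) (W = 1/(2 + (2 + 2*sqrt(11)/3)) = 1/(4 + 2*sqrt(11)/3) ≈ 0.16100)
W*(-115 - 1*(-44)) = (9/25 - 3*sqrt(11)/50)*(-115 - 1*(-44)) = (9/25 - 3*sqrt(11)/50)*(-115 + 44) = (9/25 - 3*sqrt(11)/50)*(-71) = -639/25 + 213*sqrt(11)/50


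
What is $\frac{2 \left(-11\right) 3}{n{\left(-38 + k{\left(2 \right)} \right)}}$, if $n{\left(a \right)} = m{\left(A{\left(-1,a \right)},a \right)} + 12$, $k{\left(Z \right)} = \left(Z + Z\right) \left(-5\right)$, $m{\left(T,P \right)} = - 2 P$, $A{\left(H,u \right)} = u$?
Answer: $- \frac{33}{64} \approx -0.51563$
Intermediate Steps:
$k{\left(Z \right)} = - 10 Z$ ($k{\left(Z \right)} = 2 Z \left(-5\right) = - 10 Z$)
$n{\left(a \right)} = 12 - 2 a$ ($n{\left(a \right)} = - 2 a + 12 = 12 - 2 a$)
$\frac{2 \left(-11\right) 3}{n{\left(-38 + k{\left(2 \right)} \right)}} = \frac{2 \left(-11\right) 3}{12 - 2 \left(-38 - 20\right)} = \frac{\left(-22\right) 3}{12 - 2 \left(-38 - 20\right)} = - \frac{66}{12 - -116} = - \frac{66}{12 + 116} = - \frac{66}{128} = \left(-66\right) \frac{1}{128} = - \frac{33}{64}$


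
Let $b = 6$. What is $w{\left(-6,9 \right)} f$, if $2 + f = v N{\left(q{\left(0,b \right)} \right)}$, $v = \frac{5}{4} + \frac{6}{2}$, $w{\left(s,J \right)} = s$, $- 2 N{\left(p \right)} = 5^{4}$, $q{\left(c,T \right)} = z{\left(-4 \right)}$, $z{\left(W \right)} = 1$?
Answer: $\frac{31923}{4} \approx 7980.8$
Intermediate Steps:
$q{\left(c,T \right)} = 1$
$N{\left(p \right)} = - \frac{625}{2}$ ($N{\left(p \right)} = - \frac{5^{4}}{2} = \left(- \frac{1}{2}\right) 625 = - \frac{625}{2}$)
$v = \frac{17}{4}$ ($v = 5 \cdot \frac{1}{4} + 6 \cdot \frac{1}{2} = \frac{5}{4} + 3 = \frac{17}{4} \approx 4.25$)
$f = - \frac{10641}{8}$ ($f = -2 + \frac{17}{4} \left(- \frac{625}{2}\right) = -2 - \frac{10625}{8} = - \frac{10641}{8} \approx -1330.1$)
$w{\left(-6,9 \right)} f = \left(-6\right) \left(- \frac{10641}{8}\right) = \frac{31923}{4}$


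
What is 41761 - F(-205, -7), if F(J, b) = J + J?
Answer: 42171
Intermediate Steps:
F(J, b) = 2*J
41761 - F(-205, -7) = 41761 - 2*(-205) = 41761 - 1*(-410) = 41761 + 410 = 42171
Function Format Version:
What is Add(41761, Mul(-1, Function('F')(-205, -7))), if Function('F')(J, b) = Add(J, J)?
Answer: 42171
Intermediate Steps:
Function('F')(J, b) = Mul(2, J)
Add(41761, Mul(-1, Function('F')(-205, -7))) = Add(41761, Mul(-1, Mul(2, -205))) = Add(41761, Mul(-1, -410)) = Add(41761, 410) = 42171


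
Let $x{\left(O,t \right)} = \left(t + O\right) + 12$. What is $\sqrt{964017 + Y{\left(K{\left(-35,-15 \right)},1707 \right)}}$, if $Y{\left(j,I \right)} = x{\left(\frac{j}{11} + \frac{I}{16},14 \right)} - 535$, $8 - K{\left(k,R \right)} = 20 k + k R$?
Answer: $\frac{\sqrt{1865590243}}{44} \approx 981.65$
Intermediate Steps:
$x{\left(O,t \right)} = 12 + O + t$ ($x{\left(O,t \right)} = \left(O + t\right) + 12 = 12 + O + t$)
$K{\left(k,R \right)} = 8 - 20 k - R k$ ($K{\left(k,R \right)} = 8 - \left(20 k + k R\right) = 8 - \left(20 k + R k\right) = 8 - 20 k - R k$)
$Y{\left(j,I \right)} = -509 + \frac{j}{11} + \frac{I}{16}$ ($Y{\left(j,I \right)} = \left(12 + \left(\frac{j}{11} + \frac{I}{16}\right) + 14\right) - 535 = \left(26 + \frac{j}{11} + \frac{I}{16}\right) - 535 = -509 + \frac{j}{11} + \frac{I}{16}$)
$\sqrt{964017 + Y{\left(K{\left(-35,-15 \right)},1707 \right)}} = \sqrt{964017 + \left(-509 + \frac{8 - -700 - \left(-15\right) \left(-35\right)}{11} + \frac{1}{16} \cdot 1707\right)} = \sqrt{964017 + \left(-509 + \frac{8 + 700 - 525}{11} + \frac{1707}{16}\right)} = \sqrt{964017 + \left(-509 + \frac{1}{11} \cdot 183 + \frac{1707}{16}\right)} = \sqrt{964017 + \left(-509 + \frac{183}{11} + \frac{1707}{16}\right)} = \sqrt{964017 - \frac{67879}{176}} = \sqrt{\frac{169599113}{176}} = \frac{\sqrt{1865590243}}{44}$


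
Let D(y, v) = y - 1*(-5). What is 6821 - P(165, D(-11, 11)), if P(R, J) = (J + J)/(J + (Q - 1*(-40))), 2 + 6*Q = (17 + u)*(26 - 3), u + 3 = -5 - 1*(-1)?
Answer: 40927/6 ≈ 6821.2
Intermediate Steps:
u = -7 (u = -3 + (-5 - 1*(-1)) = -3 + (-5 + 1) = -3 - 4 = -7)
D(y, v) = 5 + y (D(y, v) = y + 5 = 5 + y)
Q = 38 (Q = -⅓ + ((17 - 7)*(26 - 3))/6 = -⅓ + (10*23)/6 = -⅓ + (⅙)*230 = -⅓ + 115/3 = 38)
P(R, J) = 2*J/(78 + J) (P(R, J) = (J + J)/(J + (38 - 1*(-40))) = (2*J)/(J + (38 + 40)) = (2*J)/(J + 78) = (2*J)/(78 + J) = 2*J/(78 + J))
6821 - P(165, D(-11, 11)) = 6821 - 2*(5 - 11)/(78 + (5 - 11)) = 6821 - 2*(-6)/(78 - 6) = 6821 - 2*(-6)/72 = 6821 - 1*(-⅙) = 6821 + ⅙ = 40927/6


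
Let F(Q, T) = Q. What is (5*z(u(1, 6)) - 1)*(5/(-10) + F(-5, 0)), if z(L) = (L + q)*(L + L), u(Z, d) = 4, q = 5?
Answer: -3949/2 ≈ -1974.5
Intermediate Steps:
z(L) = 2*L*(5 + L) (z(L) = (L + 5)*(L + L) = (5 + L)*(2*L) = 2*L*(5 + L))
(5*z(u(1, 6)) - 1)*(5/(-10) + F(-5, 0)) = (5*(2*4*(5 + 4)) - 1)*(5/(-10) - 5) = (5*(2*4*9) - 1)*(5*(-1/10) - 5) = (5*72 - 1)*(-1/2 - 5) = (360 - 1)*(-11/2) = 359*(-11/2) = -3949/2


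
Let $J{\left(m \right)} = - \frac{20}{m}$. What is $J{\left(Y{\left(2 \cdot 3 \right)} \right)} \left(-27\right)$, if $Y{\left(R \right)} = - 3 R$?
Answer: $-30$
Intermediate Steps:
$J{\left(Y{\left(2 \cdot 3 \right)} \right)} \left(-27\right) = - \frac{20}{\left(-3\right) 2 \cdot 3} \left(-27\right) = - \frac{20}{\left(-3\right) 6} \left(-27\right) = - \frac{20}{-18} \left(-27\right) = \left(-20\right) \left(- \frac{1}{18}\right) \left(-27\right) = \frac{10}{9} \left(-27\right) = -30$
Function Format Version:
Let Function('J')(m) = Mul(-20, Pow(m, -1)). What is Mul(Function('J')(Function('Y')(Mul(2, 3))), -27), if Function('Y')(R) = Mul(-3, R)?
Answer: -30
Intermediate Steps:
Mul(Function('J')(Function('Y')(Mul(2, 3))), -27) = Mul(Mul(-20, Pow(Mul(-3, Mul(2, 3)), -1)), -27) = Mul(Mul(-20, Pow(Mul(-3, 6), -1)), -27) = Mul(Mul(-20, Pow(-18, -1)), -27) = Mul(Mul(-20, Rational(-1, 18)), -27) = Mul(Rational(10, 9), -27) = -30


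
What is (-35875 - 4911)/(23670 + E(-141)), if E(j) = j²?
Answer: -40786/43551 ≈ -0.93651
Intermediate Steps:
(-35875 - 4911)/(23670 + E(-141)) = (-35875 - 4911)/(23670 + (-141)²) = -40786/(23670 + 19881) = -40786/43551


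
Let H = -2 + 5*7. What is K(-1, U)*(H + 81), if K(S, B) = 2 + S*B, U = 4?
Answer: -228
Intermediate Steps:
K(S, B) = 2 + B*S
H = 33 (H = -2 + 35 = 33)
K(-1, U)*(H + 81) = (2 + 4*(-1))*(33 + 81) = (2 - 4)*114 = -2*114 = -228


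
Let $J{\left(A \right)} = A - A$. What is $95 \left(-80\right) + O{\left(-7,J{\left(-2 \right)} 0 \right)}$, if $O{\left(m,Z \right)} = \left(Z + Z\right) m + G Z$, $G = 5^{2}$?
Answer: $-7600$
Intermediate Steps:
$G = 25$
$J{\left(A \right)} = 0$
$O{\left(m,Z \right)} = 25 Z + 2 Z m$ ($O{\left(m,Z \right)} = \left(Z + Z\right) m + 25 Z = 2 Z m + 25 Z = 25 Z + 2 Z m$)
$95 \left(-80\right) + O{\left(-7,J{\left(-2 \right)} 0 \right)} = 95 \left(-80\right) + 0 \cdot 0 \left(25 + 2 \left(-7\right)\right) = -7600 + 0 \left(25 - 14\right) = -7600 + 0 \cdot 11 = -7600 + 0 = -7600$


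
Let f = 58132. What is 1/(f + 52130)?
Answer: 1/110262 ≈ 9.0693e-6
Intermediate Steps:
1/(f + 52130) = 1/(58132 + 52130) = 1/110262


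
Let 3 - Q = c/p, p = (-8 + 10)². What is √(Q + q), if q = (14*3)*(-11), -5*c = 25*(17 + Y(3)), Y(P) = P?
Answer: I*√434 ≈ 20.833*I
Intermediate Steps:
p = 4 (p = 2² = 4)
c = -100 (c = -5*(17 + 3) = -5*20 = -⅕*500 = -100)
q = -462 (q = 42*(-11) = -462)
Q = 28 (Q = 3 - (-100)/4 = 3 - 1*(-25) = 3 + 25 = 28)
√(Q + q) = √(28 - 462) = √(-434) = I*√434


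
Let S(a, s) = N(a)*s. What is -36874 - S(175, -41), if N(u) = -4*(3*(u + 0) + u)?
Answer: -151674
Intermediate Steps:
N(u) = -16*u (N(u) = -4*(3*u + u) = -16*u)
S(a, s) = -16*a*s (S(a, s) = (-16*a)*s = -16*a*s)
-36874 - S(175, -41) = -36874 - (-16)*175*(-41) = -36874 - 1*114800 = -36874 - 114800 = -151674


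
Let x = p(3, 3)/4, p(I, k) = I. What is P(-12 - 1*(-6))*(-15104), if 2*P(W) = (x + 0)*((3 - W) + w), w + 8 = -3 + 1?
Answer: 5664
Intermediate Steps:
x = ¾ (x = 3/4 = 3*(¼) = ¾ ≈ 0.75000)
w = -10 (w = -8 + (-3 + 1) = -8 - 2 = -10)
P(W) = -21/8 - 3*W/8 (P(W) = ((¾ + 0)*((3 - W) - 10))/2 = (3*(-7 - W)/4)/2 = (-21/4 - 3*W/4)/2 = -21/8 - 3*W/8)
P(-12 - 1*(-6))*(-15104) = (-21/8 - 3*(-12 - 1*(-6))/8)*(-15104) = (-21/8 - 3*(-12 + 6)/8)*(-15104) = (-21/8 - 3/8*(-6))*(-15104) = (-21/8 + 9/4)*(-15104) = -3/8*(-15104) = 5664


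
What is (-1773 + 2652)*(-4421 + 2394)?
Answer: -1781733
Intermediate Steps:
(-1773 + 2652)*(-4421 + 2394) = 879*(-2027) = -1781733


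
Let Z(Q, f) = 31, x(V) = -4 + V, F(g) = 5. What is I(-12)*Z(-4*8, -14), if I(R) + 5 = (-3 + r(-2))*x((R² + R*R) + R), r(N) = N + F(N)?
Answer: -155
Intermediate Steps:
r(N) = 5 + N (r(N) = N + 5 = 5 + N)
I(R) = -5 (I(R) = -5 + (-3 + (5 - 2))*(-4 + ((R² + R*R) + R)) = -5 + (-3 + 3)*(-4 + ((R² + R²) + R)) = -5 + 0*(-4 + (2*R² + R)) = -5 + 0*(-4 + (R + 2*R²)) = -5 + 0*(-4 + R + 2*R²) = -5 + 0 = -5)
I(-12)*Z(-4*8, -14) = -5*31 = -155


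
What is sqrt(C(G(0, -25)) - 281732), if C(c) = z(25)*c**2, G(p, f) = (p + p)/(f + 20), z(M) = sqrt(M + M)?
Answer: 2*I*sqrt(70433) ≈ 530.78*I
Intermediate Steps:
z(M) = sqrt(2)*sqrt(M) (z(M) = sqrt(2*M) = sqrt(2)*sqrt(M))
G(p, f) = 2*p/(20 + f) (G(p, f) = (2*p)/(20 + f) = 2*p/(20 + f))
C(c) = 5*sqrt(2)*c**2 (C(c) = (sqrt(2)*sqrt(25))*c**2 = (sqrt(2)*5)*c**2 = (5*sqrt(2))*c**2 = 5*sqrt(2)*c**2)
sqrt(C(G(0, -25)) - 281732) = sqrt(5*sqrt(2)*(2*0/(20 - 25))**2 - 281732) = sqrt(5*sqrt(2)*(2*0/(-5))**2 - 281732) = sqrt(5*sqrt(2)*(2*0*(-1/5))**2 - 281732) = sqrt(5*sqrt(2)*0**2 - 281732) = sqrt(5*sqrt(2)*0 - 281732) = sqrt(0 - 281732) = sqrt(-281732) = 2*I*sqrt(70433)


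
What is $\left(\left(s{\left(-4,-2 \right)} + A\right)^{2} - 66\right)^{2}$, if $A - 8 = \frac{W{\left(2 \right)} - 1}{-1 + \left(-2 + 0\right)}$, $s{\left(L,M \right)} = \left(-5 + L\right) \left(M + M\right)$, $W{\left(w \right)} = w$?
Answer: $\frac{274465489}{81} \approx 3.3885 \cdot 10^{6}$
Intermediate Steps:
$s{\left(L,M \right)} = 2 M \left(-5 + L\right)$ ($s{\left(L,M \right)} = \left(-5 + L\right) 2 M = 2 M \left(-5 + L\right)$)
$A = \frac{23}{3}$ ($A = 8 + \frac{2 - 1}{-1 + \left(-2 + 0\right)} = 8 + 1 \frac{1}{-1 - 2} = 8 + 1 \frac{1}{-3} = 8 + 1 \left(- \frac{1}{3}\right) = 8 - \frac{1}{3} = \frac{23}{3} \approx 7.6667$)
$\left(\left(s{\left(-4,-2 \right)} + A\right)^{2} - 66\right)^{2} = \left(\left(2 \left(-2\right) \left(-5 - 4\right) + \frac{23}{3}\right)^{2} - 66\right)^{2} = \left(\left(2 \left(-2\right) \left(-9\right) + \frac{23}{3}\right)^{2} - 66\right)^{2} = \left(\left(36 + \frac{23}{3}\right)^{2} - 66\right)^{2} = \left(\left(\frac{131}{3}\right)^{2} - 66\right)^{2} = \left(\frac{17161}{9} - 66\right)^{2} = \left(\frac{16567}{9}\right)^{2} = \frac{274465489}{81}$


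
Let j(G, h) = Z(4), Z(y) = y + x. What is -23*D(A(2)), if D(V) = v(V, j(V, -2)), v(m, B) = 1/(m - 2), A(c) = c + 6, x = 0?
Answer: -23/6 ≈ -3.8333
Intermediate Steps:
Z(y) = y (Z(y) = y + 0 = y)
j(G, h) = 4
A(c) = 6 + c
v(m, B) = 1/(-2 + m)
D(V) = 1/(-2 + V)
-23*D(A(2)) = -23/(-2 + (6 + 2)) = -23/(-2 + 8) = -23/6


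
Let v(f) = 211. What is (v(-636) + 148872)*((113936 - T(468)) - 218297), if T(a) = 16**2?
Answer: -15596616211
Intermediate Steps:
T(a) = 256
(v(-636) + 148872)*((113936 - T(468)) - 218297) = (211 + 148872)*((113936 - 1*256) - 218297) = 149083*((113936 - 256) - 218297) = 149083*(113680 - 218297) = 149083*(-104617) = -15596616211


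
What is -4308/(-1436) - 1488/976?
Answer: 90/61 ≈ 1.4754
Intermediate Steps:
-4308/(-1436) - 1488/976 = -4308*(-1/1436) - 1488*1/976 = 3 - 93/61 = 90/61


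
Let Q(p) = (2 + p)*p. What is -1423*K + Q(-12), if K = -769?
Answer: 1094407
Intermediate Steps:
Q(p) = p*(2 + p)
-1423*K + Q(-12) = -1423*(-769) - 12*(2 - 12) = 1094287 - 12*(-10) = 1094287 + 120 = 1094407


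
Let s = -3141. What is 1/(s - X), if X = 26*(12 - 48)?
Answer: -1/2205 ≈ -0.00045351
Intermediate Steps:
X = -936 (X = 26*(-36) = -936)
1/(s - X) = 1/(-3141 - 1*(-936)) = 1/(-3141 + 936) = 1/(-2205) = -1/2205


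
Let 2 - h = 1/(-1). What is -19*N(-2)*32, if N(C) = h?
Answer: -1824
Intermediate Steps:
h = 3 (h = 2 - 1/(-1) = 2 - 1*(-1) = 2 + 1 = 3)
N(C) = 3
-19*N(-2)*32 = -19*3*32 = -57*32 = -1824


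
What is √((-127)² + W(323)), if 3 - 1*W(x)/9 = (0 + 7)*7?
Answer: √15715 ≈ 125.36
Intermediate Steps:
W(x) = -414 (W(x) = 27 - 9*(0 + 7)*7 = 27 - 63*7 = 27 - 9*49 = 27 - 441 = -414)
√((-127)² + W(323)) = √((-127)² - 414) = √(16129 - 414) = √15715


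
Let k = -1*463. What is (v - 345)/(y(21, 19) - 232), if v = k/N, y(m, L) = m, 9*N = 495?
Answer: 19438/11605 ≈ 1.6750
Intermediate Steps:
N = 55 (N = (1/9)*495 = 55)
k = -463
v = -463/55 ≈ -8.4182
(v - 345)/(y(21, 19) - 232) = (-463/55 - 345)/(21 - 232) = -19438/55/(-211) = -19438/55*(-1/211) = 19438/11605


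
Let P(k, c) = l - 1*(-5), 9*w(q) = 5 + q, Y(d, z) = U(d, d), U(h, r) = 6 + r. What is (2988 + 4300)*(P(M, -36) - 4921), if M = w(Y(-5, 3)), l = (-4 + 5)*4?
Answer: -35798656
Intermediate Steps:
Y(d, z) = 6 + d
l = 4 (l = 1*4 = 4)
w(q) = 5/9 + q/9 (w(q) = (5 + q)/9 = 5/9 + q/9)
M = ⅔ (M = 5/9 + (6 - 5)/9 = 5/9 + (⅑)*1 = 5/9 + ⅑ = ⅔ ≈ 0.66667)
P(k, c) = 9 (P(k, c) = 4 - 1*(-5) = 4 + 5 = 9)
(2988 + 4300)*(P(M, -36) - 4921) = (2988 + 4300)*(9 - 4921) = 7288*(-4912) = -35798656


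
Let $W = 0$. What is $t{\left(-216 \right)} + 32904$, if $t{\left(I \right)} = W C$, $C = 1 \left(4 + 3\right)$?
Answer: $32904$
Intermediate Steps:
$C = 7$ ($C = 1 \cdot 7 = 7$)
$t{\left(I \right)} = 0$ ($t{\left(I \right)} = 0 \cdot 7 = 0$)
$t{\left(-216 \right)} + 32904 = 0 + 32904 = 32904$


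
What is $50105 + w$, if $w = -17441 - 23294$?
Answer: $9370$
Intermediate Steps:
$w = -40735$
$50105 + w = 50105 - 40735 = 9370$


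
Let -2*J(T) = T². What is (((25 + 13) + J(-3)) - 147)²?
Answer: 51529/4 ≈ 12882.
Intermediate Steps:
J(T) = -T²/2
(((25 + 13) + J(-3)) - 147)² = (((25 + 13) - ½*(-3)²) - 147)² = ((38 - ½*9) - 147)² = ((38 - 9/2) - 147)² = (67/2 - 147)² = (-227/2)² = 51529/4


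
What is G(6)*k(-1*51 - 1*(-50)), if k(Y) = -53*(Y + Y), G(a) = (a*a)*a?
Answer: 22896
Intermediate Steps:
G(a) = a³ (G(a) = a²*a = a³)
k(Y) = -106*Y
G(6)*k(-1*51 - 1*(-50)) = 6³*(-106*(-1*51 - 1*(-50))) = 216*(-106*(-51 + 50)) = 216*(-106*(-1)) = 216*106 = 22896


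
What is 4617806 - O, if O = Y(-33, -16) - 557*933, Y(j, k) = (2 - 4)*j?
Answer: 5137421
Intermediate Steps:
Y(j, k) = -2*j
O = -519615 (O = -2*(-33) - 557*933 = 66 - 519681 = -519615)
4617806 - O = 4617806 - 1*(-519615) = 4617806 + 519615 = 5137421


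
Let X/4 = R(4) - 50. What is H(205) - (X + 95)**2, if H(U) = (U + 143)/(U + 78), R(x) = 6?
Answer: -1856415/283 ≈ -6559.8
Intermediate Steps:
X = -176 (X = 4*(6 - 50) = 4*(-44) = -176)
H(U) = (143 + U)/(78 + U)
H(205) - (X + 95)**2 = (143 + 205)/(78 + 205) - (-176 + 95)**2 = 348/283 - 1*(-81)**2 = (1/283)*348 - 1*6561 = 348/283 - 6561 = -1856415/283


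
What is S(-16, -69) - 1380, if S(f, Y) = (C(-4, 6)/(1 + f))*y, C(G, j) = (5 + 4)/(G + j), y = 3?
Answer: -13809/10 ≈ -1380.9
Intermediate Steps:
C(G, j) = 9/(G + j)
S(f, Y) = 27/(2*(1 + f)) (S(f, Y) = ((9/(-4 + 6))/(1 + f))*3 = ((9/2)/(1 + f))*3 = ((9*(½))/(1 + f))*3 = (9/(2*(1 + f)))*3 = 27/(2*(1 + f)))
S(-16, -69) - 1380 = 27/(2*(1 - 16)) - 1380 = (27/2)/(-15) - 1380 = (27/2)*(-1/15) - 1380 = -9/10 - 1380 = -13809/10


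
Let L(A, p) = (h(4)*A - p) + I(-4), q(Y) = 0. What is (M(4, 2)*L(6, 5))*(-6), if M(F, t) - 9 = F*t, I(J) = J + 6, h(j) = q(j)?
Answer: 306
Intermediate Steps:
h(j) = 0
I(J) = 6 + J
L(A, p) = 2 - p (L(A, p) = (0*A - p) + (6 - 4) = (0 - p) + 2 = -p + 2 = 2 - p)
M(F, t) = 9 + F*t
(M(4, 2)*L(6, 5))*(-6) = ((9 + 4*2)*(2 - 1*5))*(-6) = ((9 + 8)*(2 - 5))*(-6) = (17*(-3))*(-6) = -51*(-6) = 306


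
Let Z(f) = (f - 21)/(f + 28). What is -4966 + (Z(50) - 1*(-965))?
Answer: -312049/78 ≈ -4000.6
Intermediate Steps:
Z(f) = (-21 + f)/(28 + f)
-4966 + (Z(50) - 1*(-965)) = -4966 + ((-21 + 50)/(28 + 50) - 1*(-965)) = -4966 + (29/78 + 965) = -4966 + 75299/78 = -312049/78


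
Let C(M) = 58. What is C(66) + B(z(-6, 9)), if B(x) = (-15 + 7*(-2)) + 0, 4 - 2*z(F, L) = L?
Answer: 29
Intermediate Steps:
z(F, L) = 2 - L/2
B(x) = -29 (B(x) = (-15 - 14) + 0 = -29 + 0 = -29)
C(66) + B(z(-6, 9)) = 58 - 29 = 29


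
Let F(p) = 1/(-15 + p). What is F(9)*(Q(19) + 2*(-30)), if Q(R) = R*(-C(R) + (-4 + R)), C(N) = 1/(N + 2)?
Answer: -2353/63 ≈ -37.349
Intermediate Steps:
C(N) = 1/(2 + N)
Q(R) = R*(-4 + R - 1/(2 + R)) (Q(R) = R*(-1/(2 + R) + (-4 + R)) = R*(-4 + R - 1/(2 + R)))
F(9)*(Q(19) + 2*(-30)) = (19*(-9 + 19² - 2*19)/(2 + 19) + 2*(-30))/(-15 + 9) = (19*(-9 + 361 - 38)/21 - 60)/(-6) = -(19*(1/21)*314 - 60)/6 = -(5966/21 - 60)/6 = -⅙*4706/21 = -2353/63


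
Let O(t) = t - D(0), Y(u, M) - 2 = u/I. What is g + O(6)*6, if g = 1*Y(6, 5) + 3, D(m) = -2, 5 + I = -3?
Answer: 209/4 ≈ 52.250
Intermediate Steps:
I = -8 (I = -5 - 3 = -8)
Y(u, M) = 2 - u/8 (Y(u, M) = 2 + u/(-8) = 2 + u*(-⅛) = 2 - u/8)
O(t) = 2 + t (O(t) = t - 1*(-2) = t + 2 = 2 + t)
g = 17/4 (g = 1*(2 - ⅛*6) + 3 = 1*(2 - ¾) + 3 = 1*(5/4) + 3 = 5/4 + 3 = 17/4 ≈ 4.2500)
g + O(6)*6 = 17/4 + (2 + 6)*6 = 17/4 + 8*6 = 17/4 + 48 = 209/4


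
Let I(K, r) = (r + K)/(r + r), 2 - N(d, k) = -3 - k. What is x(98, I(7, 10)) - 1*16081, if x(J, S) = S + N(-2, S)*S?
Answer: -6430071/400 ≈ -16075.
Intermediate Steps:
N(d, k) = 5 + k (N(d, k) = 2 - (-3 - k) = 2 + (3 + k) = 5 + k)
I(K, r) = (K + r)/(2*r) (I(K, r) = (K + r)/((2*r)) = (K + r)*(1/(2*r)) = (K + r)/(2*r))
x(J, S) = S + S*(5 + S) (x(J, S) = S + (5 + S)*S = S + S*(5 + S))
x(98, I(7, 10)) - 1*16081 = ((½)*(7 + 10)/10)*(6 + (½)*(7 + 10)/10) - 1*16081 = ((½)*(⅒)*17)*(6 + (½)*(⅒)*17) - 16081 = 17*(6 + 17/20)/20 - 16081 = (17/20)*(137/20) - 16081 = 2329/400 - 16081 = -6430071/400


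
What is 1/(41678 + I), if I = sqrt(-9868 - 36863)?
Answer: 41678/1737102415 - I*sqrt(46731)/1737102415 ≈ 2.3993e-5 - 1.2444e-7*I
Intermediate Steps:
I = I*sqrt(46731) (I = sqrt(-46731) = I*sqrt(46731) ≈ 216.17*I)
1/(41678 + I) = 1/(41678 + I*sqrt(46731))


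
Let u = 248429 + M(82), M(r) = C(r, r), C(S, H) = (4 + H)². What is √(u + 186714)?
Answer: 3*√49171 ≈ 665.24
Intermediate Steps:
M(r) = (4 + r)²
u = 255825 (u = 248429 + (4 + 82)² = 248429 + 86² = 248429 + 7396 = 255825)
√(u + 186714) = √(255825 + 186714) = √442539 = 3*√49171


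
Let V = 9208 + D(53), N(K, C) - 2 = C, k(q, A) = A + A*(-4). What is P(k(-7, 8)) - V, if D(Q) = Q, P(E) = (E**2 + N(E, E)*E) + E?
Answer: -8181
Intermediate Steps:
k(q, A) = -3*A (k(q, A) = A - 4*A = -3*A)
N(K, C) = 2 + C
P(E) = E + E**2 + E*(2 + E) (P(E) = (E**2 + (2 + E)*E) + E = (E**2 + E*(2 + E)) + E = E + E**2 + E*(2 + E))
V = 9261 (V = 9208 + 53 = 9261)
P(k(-7, 8)) - V = (-3*8)*(3 + 2*(-3*8)) - 1*9261 = -24*(3 + 2*(-24)) - 9261 = -24*(3 - 48) - 9261 = -24*(-45) - 9261 = 1080 - 9261 = -8181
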